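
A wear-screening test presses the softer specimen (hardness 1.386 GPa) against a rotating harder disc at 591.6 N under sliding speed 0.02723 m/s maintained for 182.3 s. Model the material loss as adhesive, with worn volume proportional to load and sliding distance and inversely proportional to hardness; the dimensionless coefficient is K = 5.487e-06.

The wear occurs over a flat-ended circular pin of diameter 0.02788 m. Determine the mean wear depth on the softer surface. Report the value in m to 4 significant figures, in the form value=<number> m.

value=1.904e-08 m

The algebra carries full float precision, and the intermediates are shown rounded; rounded just once to 4 significant digits.
Sliding distance L = v·t = 0.02723 m/s × 182.3 s = 4.964 m.
Hardness H = 1.386 GPa = 1.386e+09 Pa.
Contact area A = π·d²/4 = π·(0.02788 m)²/4 = 6.105e-04 m².
In SI base units, W = 591.6 N, H = 1.386e+09 Pa, K = 5.487e-06.
Archard volume V = K·W·L/H = 5.487e-06 · 591.6 · 4.964 / 1.386e+09 = 1.163e-11 m³.
Wear depth h = V/A = 1.163e-11 / 6.105e-04 = 1.904e-08 m.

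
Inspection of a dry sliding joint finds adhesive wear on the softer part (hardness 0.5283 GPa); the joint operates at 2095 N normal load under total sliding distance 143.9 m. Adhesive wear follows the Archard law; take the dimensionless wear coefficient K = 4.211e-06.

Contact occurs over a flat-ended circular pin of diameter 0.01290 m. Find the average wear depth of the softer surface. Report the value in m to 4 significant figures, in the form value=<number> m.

The intermediates appear rounded, and all working math runs at full float precision — a single final rounding to four significant figures.
Convert: Hardness H = 0.5283 GPa = 5.283e+08 Pa.
Convert: Contact area A = π·d²/4 = π·(0.01290 m)²/4 = 1.307e-04 m².
Restated in SI base units: W = 2095 N, H = 5.283e+08 Pa, K = 4.211e-06.
Worn volume V = K·W·L/H = 4.211e-06 · 2095 · 143.9 / 5.283e+08 = 2.403e-09 m³.
Mean wear depth h = V/A = 2.403e-09 / 1.307e-04 = 1.839e-05 m.

value=1.839e-05 m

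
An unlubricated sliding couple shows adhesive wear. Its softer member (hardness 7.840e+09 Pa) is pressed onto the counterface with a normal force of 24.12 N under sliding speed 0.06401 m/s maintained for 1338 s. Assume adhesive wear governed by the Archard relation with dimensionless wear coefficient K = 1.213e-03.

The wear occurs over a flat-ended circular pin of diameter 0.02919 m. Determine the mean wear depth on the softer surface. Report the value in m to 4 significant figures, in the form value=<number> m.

value=4.776e-07 m

Each operation keeps full precision, and the intermediates are printed rounded; one last rounding to four significant digits.
Convert: Distance L = v·t = 0.06401 m/s × 1338 s = 85.65 m.
Convert: Contact area A = π·d²/4 = π·(0.02919 m)²/4 = 6.692e-04 m².
Working in SI base units: W = 24.12 N, H = 7.840e+09 Pa, K = 1.213e-03.
Apply Archard: V = K·W·L/H = 1.213e-03 · 24.12 · 85.65 / 7.840e+09 = 3.196e-10 m³.
Mean wear depth h = V/A = 3.196e-10 / 6.692e-04 = 4.776e-07 m.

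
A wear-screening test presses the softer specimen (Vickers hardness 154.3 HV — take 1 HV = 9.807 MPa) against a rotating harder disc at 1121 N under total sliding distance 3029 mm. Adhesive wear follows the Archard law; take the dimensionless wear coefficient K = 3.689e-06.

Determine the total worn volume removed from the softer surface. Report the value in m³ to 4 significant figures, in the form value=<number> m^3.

value=8.278e-12 m^3

Shown intermediates are rounded, and all working math carries full precision, and a lone final rounding to 4 significant figures.
Convert: Distance covered L = 3029 mm = 3.029 m.
Convert: Hardness H = 154.3 HV × 9.807 MPa/HV = 1513 MPa = 1.513e+09 Pa.
SI base units throughout: W = 1121 N, H = 1.513e+09 Pa, K = 3.689e-06.
Archard volume V = K·W·L/H = 3.689e-06 · 1121 · 3.029 / 1.513e+09 = 8.278e-12 m³.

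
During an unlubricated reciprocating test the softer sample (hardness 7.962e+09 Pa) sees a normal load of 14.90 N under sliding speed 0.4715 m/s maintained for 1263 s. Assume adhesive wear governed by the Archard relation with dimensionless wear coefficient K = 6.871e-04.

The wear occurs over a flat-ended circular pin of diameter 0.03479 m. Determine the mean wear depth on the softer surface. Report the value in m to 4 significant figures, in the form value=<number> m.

Each operation maintains exact precision. Intermediate values are displayed rounded; a single final rounding to 4 significant digits.
Total distance L = v·t = 0.4715 m/s × 1263 s = 595.5 m.
Contact area A = π·d²/4 = π·(0.03479 m)²/4 = 9.506e-04 m².
Expressed in SI base units: W = 14.90 N, H = 7.962e+09 Pa, K = 6.871e-04.
Archard volume V = K·W·L/H = 6.871e-04 · 14.90 · 595.5 / 7.962e+09 = 7.657e-10 m³.
Mean wear depth h = V/A = 7.657e-10 / 9.506e-04 = 8.055e-07 m.

value=8.055e-07 m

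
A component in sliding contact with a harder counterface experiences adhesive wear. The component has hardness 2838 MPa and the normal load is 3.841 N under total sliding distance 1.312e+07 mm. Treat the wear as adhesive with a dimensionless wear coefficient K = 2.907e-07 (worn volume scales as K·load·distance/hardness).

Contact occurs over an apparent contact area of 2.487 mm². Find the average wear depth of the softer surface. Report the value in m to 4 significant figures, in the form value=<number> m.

Intermediates are printed rounded. The algebra carries full float precision — a single final rounding: four significant figures.
Convert: Total distance L = 1.312e+07 mm = 1.312e+04 m.
Convert: Hardness H = 2838 MPa = 2.838e+09 Pa.
Convert: Contact area A = 2.487 mm² = 2.487e-06 m².
Restated in SI base units: W = 3.841 N, H = 2.838e+09 Pa, K = 2.907e-07.
By Archard's law, V = K·W·L/H = 2.907e-07 · 3.841 · 1.312e+04 / 2.838e+09 = 5.162e-12 m³.
Average depth h = V/A = 5.162e-12 / 2.487e-06 = 2.076e-06 m.

value=2.076e-06 m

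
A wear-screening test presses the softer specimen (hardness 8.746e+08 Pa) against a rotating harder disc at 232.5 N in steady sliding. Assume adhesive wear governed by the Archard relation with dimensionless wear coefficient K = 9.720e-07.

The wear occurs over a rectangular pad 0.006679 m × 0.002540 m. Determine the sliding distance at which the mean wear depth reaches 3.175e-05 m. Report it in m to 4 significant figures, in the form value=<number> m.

Intermediate values are shown rounded. Each operation holds full float precision — one last rounding: four significant digits.
Contact area A = 0.006679 m × 0.002540 m = 1.696e-05 m².
Expressed in SI base units: W = 232.5 N, H = 8.746e+08 Pa, K = 9.720e-07.
Limit volume V_lim = h_lim·A = 3.175e-05 · 1.696e-05 = 5.386e-10 m³.
Sliding life L = V_lim·H/(K·W) = 5.386e-10 · 8.746e+08 / (9.720e-07 · 232.5) = 2085 m.

value=2085 m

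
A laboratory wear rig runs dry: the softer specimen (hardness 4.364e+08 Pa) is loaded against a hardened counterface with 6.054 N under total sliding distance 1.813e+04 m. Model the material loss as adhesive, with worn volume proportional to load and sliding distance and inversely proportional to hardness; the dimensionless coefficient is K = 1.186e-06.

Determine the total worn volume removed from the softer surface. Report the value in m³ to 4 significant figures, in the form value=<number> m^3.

Intermediates appear rounded, and the computation carries full precision. Rounded just once: 4 significant figures.
In SI base units, W = 6.054 N, H = 4.364e+08 Pa, K = 1.186e-06.
Archard relation: V = K·W·L/H = 1.186e-06 · 6.054 · 1.813e+04 / 4.364e+08 = 2.983e-10 m³.

value=2.983e-10 m^3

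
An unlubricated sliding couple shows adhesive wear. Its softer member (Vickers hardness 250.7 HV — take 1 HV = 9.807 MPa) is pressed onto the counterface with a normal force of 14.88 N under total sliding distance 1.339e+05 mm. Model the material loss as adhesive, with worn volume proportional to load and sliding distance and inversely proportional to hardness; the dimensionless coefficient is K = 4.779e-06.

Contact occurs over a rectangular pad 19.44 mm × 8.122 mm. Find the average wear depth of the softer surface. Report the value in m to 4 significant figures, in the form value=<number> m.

value=2.453e-08 m

Every step maintains exact precision. Intermediates are shown rounded. Rounded once at the end: four significant figures.
Distance L = 1.339e+05 mm = 133.9 m.
Hardness H = 250.7 HV × 9.807 MPa/HV = 2459 MPa = 2.459e+09 Pa.
Pad sides 19.44 mm × 8.122 mm = 0.01944 m × 0.008122 m. Contact area A = 0.01944 m × 0.008122 m = 1.579e-04 m².
In SI base units, W = 14.88 N, H = 2.459e+09 Pa, K = 4.779e-06.
Archard volume V = K·W·L/H = 4.779e-06 · 14.88 · 133.9 / 2.459e+09 = 3.873e-12 m³.
Wear depth h = V/A = 3.873e-12 / 1.579e-04 = 2.453e-08 m.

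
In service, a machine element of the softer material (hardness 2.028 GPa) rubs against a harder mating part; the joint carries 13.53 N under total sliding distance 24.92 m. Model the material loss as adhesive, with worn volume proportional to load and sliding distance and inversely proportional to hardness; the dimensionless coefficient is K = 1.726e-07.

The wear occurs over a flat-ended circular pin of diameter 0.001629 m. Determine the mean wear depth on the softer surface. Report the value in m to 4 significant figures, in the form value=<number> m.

value=1.377e-08 m

Every step maintains exact precision — the intermediates appear rounded. Rounded once at the end: four significant figures.
Hardness H = 2.028 GPa = 2.028e+09 Pa.
Contact area A = π·d²/4 = π·(0.001629 m)²/4 = 2.084e-06 m².
Working in SI base units: W = 13.53 N, H = 2.028e+09 Pa, K = 1.726e-07.
The Archard volume V = K·W·L/H = 1.726e-07 · 13.53 · 24.92 / 2.028e+09 = 2.870e-14 m³.
Wear depth h = V/A = 2.870e-14 / 2.084e-06 = 1.377e-08 m.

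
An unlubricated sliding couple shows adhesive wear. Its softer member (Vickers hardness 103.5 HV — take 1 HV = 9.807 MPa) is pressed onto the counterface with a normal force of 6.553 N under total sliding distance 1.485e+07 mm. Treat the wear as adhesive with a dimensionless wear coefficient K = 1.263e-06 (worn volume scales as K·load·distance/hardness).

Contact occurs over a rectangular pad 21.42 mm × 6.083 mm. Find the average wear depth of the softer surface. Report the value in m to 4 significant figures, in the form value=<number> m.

value=9.293e-07 m

All working math carries exact precision; intermediates are printed rounded; rounded just once, at 4 significant digits.
Convert: Distance L = 1.485e+07 mm = 1.485e+04 m.
Convert: Hardness H = 103.5 HV × 9.807 MPa/HV = 1015 MPa = 1.015e+09 Pa.
Convert: Pad sides 21.42 mm × 6.083 mm = 0.02142 m × 0.006083 m. Contact area A = 0.02142 m × 0.006083 m = 1.303e-04 m².
Expressed in SI base units: W = 6.553 N, H = 1.015e+09 Pa, K = 1.263e-06.
Archard volume V = K·W·L/H = 1.263e-06 · 6.553 · 1.485e+04 / 1.015e+09 = 1.211e-10 m³.
Depth of wear h = V/A = 1.211e-10 / 1.303e-04 = 9.293e-07 m.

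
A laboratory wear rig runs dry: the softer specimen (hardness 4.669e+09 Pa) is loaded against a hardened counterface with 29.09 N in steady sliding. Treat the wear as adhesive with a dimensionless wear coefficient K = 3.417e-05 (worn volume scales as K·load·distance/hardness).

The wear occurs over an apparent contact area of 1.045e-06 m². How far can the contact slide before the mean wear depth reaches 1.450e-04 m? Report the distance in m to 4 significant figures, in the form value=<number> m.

All working math runs at full precision — the intermediates are printed rounded — a lone final rounding to 4 significant digits.
Expressed in SI base units: W = 29.09 N, H = 4.669e+09 Pa, K = 3.417e-05.
Volume at the limit: V_lim = h_lim·A = 1.450e-04 · 1.045e-06 = 1.515e-10 m³.
So the life L = V_lim·H/(K·W) = 1.515e-10 · 4.669e+09 / (3.417e-05 · 29.09) = 711.7 m.

value=711.7 m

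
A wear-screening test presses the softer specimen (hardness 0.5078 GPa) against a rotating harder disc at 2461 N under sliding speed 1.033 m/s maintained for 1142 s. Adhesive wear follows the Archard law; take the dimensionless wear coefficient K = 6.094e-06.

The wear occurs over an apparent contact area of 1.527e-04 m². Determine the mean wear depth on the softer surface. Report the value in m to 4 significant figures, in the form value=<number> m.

Intermediate values are printed rounded, and all arithmetic maintains full float precision, and rounded just once, at four significant digits.
Convert: Path length L = v·t = 1.033 m/s × 1142 s = 1180 m.
Convert: Hardness H = 0.5078 GPa = 5.078e+08 Pa.
Expressed in SI base units: W = 2461 N, H = 5.078e+08 Pa, K = 6.094e-06.
The Archard volume V = K·W·L/H = 6.094e-06 · 2461 · 1180 / 5.078e+08 = 3.484e-08 m³.
Mean depth h = V/A = 3.484e-08 / 1.527e-04 = 2.282e-04 m.

value=2.282e-04 m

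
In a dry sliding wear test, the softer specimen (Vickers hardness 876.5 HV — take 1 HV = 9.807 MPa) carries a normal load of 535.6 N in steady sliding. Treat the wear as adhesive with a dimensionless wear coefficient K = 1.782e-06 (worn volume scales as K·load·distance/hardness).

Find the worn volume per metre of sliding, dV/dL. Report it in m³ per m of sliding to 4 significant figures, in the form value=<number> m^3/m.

The intermediates are displayed rounded — the algebra holds full float precision. Rounded just once: four significant figures.
Hardness H = 876.5 HV × 9.807 MPa/HV = 8596 MPa = 8.596e+09 Pa.
Collected in SI base units: W = 535.6 N, H = 8.596e+09 Pa, K = 1.782e-06.
Sliding wear rate dV/dL = K·W/H — distance-free: 1.782e-06 · 535.6 / 8.596e+09 = 1.110e-13 m³/m.

value=1.110e-13 m^3/m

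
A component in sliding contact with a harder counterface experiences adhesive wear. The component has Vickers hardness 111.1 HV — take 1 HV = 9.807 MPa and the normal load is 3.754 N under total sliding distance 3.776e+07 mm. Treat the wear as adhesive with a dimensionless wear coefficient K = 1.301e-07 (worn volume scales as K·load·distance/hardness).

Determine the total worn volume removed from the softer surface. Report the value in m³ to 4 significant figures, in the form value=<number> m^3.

value=1.693e-11 m^3

Every step keeps full precision; printed values are rounded, and rounded once at the end, at four significant figures.
Convert: Distance covered L = 3.776e+07 mm = 3.776e+04 m.
Convert: Hardness H = 111.1 HV × 9.807 MPa/HV = 1090 MPa = 1.090e+09 Pa.
Restated in SI base units: W = 3.754 N, H = 1.090e+09 Pa, K = 1.301e-07.
By Archard's law, V = K·W·L/H = 1.301e-07 · 3.754 · 3.776e+04 / 1.090e+09 = 1.693e-11 m³.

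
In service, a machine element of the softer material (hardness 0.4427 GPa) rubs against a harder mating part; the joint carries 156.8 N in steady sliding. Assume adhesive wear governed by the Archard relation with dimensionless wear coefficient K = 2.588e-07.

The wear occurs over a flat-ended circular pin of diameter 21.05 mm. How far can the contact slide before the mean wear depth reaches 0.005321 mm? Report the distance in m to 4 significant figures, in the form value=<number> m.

Displayed values are rounded, and each operation runs at full precision. Rounded once at the end, at 4 significant digits.
Hardness H = 0.4427 GPa = 4.427e+08 Pa.
Pin diameter d = 21.05 mm = 0.02105 m. Contact area A = π·d²/4 = π·(0.02105 m)²/4 = 3.480e-04 m².
Depth limit h_lim = 0.005321 mm = 5.321e-06 m.
Restated in SI base units: W = 156.8 N, H = 4.427e+08 Pa, K = 2.588e-07.
Allowed volume V_lim = h_lim·A = 5.321e-06 · 3.480e-04 = 1.852e-09 m³.
Thus life L = V_lim·H/(K·W) = 1.852e-09 · 4.427e+08 / (2.588e-07 · 156.8) = 2.020e+04 m.

value=2.020e+04 m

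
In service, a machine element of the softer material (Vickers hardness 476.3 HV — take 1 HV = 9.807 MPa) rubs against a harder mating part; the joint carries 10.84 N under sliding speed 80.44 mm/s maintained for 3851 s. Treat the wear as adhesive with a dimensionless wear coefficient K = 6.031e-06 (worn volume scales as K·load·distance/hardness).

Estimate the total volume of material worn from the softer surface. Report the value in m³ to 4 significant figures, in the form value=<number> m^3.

value=4.336e-12 m^3

Quoted intermediates are rounded. Each operation keeps full float precision, and a lone final rounding: four significant digits.
Sliding speed v = 80.44 mm/s = 0.08044 m/s. Distance L = v·t = 0.08044 m/s × 3851 s = 309.8 m.
Hardness H = 476.3 HV × 9.807 MPa/HV = 4671 MPa = 4.671e+09 Pa.
Restated in SI base units: W = 10.84 N, H = 4.671e+09 Pa, K = 6.031e-06.
The Archard volume V = K·W·L/H = 6.031e-06 · 10.84 · 309.8 / 4.671e+09 = 4.336e-12 m³.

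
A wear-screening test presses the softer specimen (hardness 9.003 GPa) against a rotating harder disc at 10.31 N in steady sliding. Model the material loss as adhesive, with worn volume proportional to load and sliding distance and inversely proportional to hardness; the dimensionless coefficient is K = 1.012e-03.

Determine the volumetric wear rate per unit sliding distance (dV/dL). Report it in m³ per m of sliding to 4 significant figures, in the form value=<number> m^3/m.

value=1.159e-12 m^3/m

The algebra runs at full precision. Intermediate values are printed rounded, and one final rounding to four significant digits.
Convert: Hardness H = 9.003 GPa = 9.003e+09 Pa.
Restated in SI base units: W = 10.31 N, H = 9.003e+09 Pa, K = 1.012e-03.
Volumetric rate dV/dL = K·W/H, per unit distance: 1.012e-03 · 10.31 / 9.003e+09 = 1.159e-12 m³/m.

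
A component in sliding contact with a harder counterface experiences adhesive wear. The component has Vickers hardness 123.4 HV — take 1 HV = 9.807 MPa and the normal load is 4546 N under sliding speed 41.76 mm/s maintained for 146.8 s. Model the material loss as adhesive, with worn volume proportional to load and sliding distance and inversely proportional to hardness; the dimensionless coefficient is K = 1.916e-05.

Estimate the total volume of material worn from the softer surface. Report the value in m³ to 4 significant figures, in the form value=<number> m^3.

All working math runs at exact precision, and intermediate values are shown rounded. Rounded once at the end: four significant digits.
Convert: Sliding speed v = 41.76 mm/s = 0.04176 m/s. The distance L = v·t = 0.04176 m/s × 146.8 s = 6.130 m.
Convert: Hardness H = 123.4 HV × 9.807 MPa/HV = 1210 MPa = 1.210e+09 Pa.
SI base units throughout: W = 4546 N, H = 1.210e+09 Pa, K = 1.916e-05.
Wear volume V = K·W·L/H = 1.916e-05 · 4546 · 6.130 / 1.210e+09 = 4.412e-10 m³.

value=4.412e-10 m^3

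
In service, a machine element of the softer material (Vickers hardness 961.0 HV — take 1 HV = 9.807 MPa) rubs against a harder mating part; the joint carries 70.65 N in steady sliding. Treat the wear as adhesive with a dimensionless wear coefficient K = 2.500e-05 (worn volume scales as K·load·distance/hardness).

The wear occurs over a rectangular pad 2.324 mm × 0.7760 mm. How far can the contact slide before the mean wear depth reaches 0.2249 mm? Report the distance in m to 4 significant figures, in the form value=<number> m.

All working math carries full precision; printed values are rounded, and a single final rounding: four significant digits.
Convert: Hardness H = 961.0 HV × 9.807 MPa/HV = 9425 MPa = 9.425e+09 Pa.
Convert: Pad sides 2.324 mm × 0.7760 mm = 2.324e-03 m × 7.760e-04 m. Contact area A = 2.324e-03 m × 7.760e-04 m = 1.803e-06 m².
Convert: Depth limit h_lim = 0.2249 mm = 2.249e-04 m.
In SI base units, W = 70.65 N, H = 9.425e+09 Pa, K = 2.500e-05.
Allowed volume V_lim = h_lim·A = 2.249e-04 · 1.803e-06 = 4.056e-10 m³.
Sliding life L = V_lim·H/(K·W) = 4.056e-10 · 9.425e+09 / (2.500e-05 · 70.65) = 2164 m.

value=2164 m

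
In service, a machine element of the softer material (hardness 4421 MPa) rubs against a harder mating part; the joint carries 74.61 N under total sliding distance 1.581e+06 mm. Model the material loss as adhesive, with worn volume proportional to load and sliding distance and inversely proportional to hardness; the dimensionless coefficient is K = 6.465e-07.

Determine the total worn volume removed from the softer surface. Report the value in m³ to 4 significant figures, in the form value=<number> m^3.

value=1.725e-11 m^3

The intermediates appear rounded — every step carries full float precision — a single final rounding to four significant digits.
Convert: Path length L = 1.581e+06 mm = 1581 m.
Convert: Hardness H = 4421 MPa = 4.421e+09 Pa.
Collected in SI base units: W = 74.61 N, H = 4.421e+09 Pa, K = 6.465e-07.
The Archard volume V = K·W·L/H = 6.465e-07 · 74.61 · 1581 / 4.421e+09 = 1.725e-11 m³.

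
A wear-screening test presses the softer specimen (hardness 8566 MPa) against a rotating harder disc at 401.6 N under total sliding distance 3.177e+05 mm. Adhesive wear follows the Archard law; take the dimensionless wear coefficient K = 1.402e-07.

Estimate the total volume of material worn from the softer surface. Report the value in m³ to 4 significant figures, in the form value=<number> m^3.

value=2.088e-12 m^3

Intermediate values appear rounded — every step holds exact precision; one final rounding: 4 significant figures.
Distance L = 3.177e+05 mm = 317.7 m.
Hardness H = 8566 MPa = 8.566e+09 Pa.
Working in SI base units: W = 401.6 N, H = 8.566e+09 Pa, K = 1.402e-07.
Volume removed: V = K·W·L/H = 1.402e-07 · 401.6 · 317.7 / 8.566e+09 = 2.088e-12 m³.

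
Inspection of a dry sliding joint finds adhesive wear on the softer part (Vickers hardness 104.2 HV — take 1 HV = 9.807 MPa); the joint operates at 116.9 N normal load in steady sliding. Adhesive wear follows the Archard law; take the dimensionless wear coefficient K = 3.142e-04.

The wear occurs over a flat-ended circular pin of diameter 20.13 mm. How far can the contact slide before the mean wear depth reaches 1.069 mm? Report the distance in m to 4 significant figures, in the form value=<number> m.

All working math runs at exact precision — shown intermediates are rounded, and rounded just once: 4 significant figures.
Hardness H = 104.2 HV × 9.807 MPa/HV = 1022 MPa = 1.022e+09 Pa.
Pin diameter d = 20.13 mm = 0.02013 m. Contact area A = π·d²/4 = π·(0.02013 m)²/4 = 3.183e-04 m².
Depth limit h_lim = 1.069 mm = 0.001069 m.
Expressed in SI base units: W = 116.9 N, H = 1.022e+09 Pa, K = 3.142e-04.
Wearable volume V_lim = h_lim·A = 0.001069 · 3.183e-04 = 3.402e-07 m³.
Inverting, life L = V_lim·H/(K·W) = 3.402e-07 · 1.022e+09 / (3.142e-04 · 116.9) = 9465 m.

value=9465 m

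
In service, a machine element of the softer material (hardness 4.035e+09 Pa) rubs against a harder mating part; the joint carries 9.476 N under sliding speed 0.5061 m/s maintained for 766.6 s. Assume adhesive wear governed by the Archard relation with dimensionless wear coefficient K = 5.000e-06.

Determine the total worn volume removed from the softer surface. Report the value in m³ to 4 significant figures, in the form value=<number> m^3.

value=4.556e-12 m^3

The algebra holds exact precision. Intermediate values appear rounded; one last rounding: 4 significant digits.
Convert: The distance L = v·t = 0.5061 m/s × 766.6 s = 388.0 m.
Restated in SI base units: W = 9.476 N, H = 4.035e+09 Pa, K = 5.000e-06.
Volume removed: V = K·W·L/H = 5.000e-06 · 9.476 · 388.0 / 4.035e+09 = 4.556e-12 m³.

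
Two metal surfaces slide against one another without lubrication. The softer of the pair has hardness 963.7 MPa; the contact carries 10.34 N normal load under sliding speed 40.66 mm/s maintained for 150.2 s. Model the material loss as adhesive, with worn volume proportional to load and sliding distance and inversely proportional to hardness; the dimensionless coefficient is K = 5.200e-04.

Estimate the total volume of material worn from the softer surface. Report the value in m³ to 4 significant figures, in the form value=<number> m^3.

value=3.407e-11 m^3

The intermediates are shown rounded, and the computation maintains full float precision, and a lone final rounding, at four significant figures.
Sliding speed v = 40.66 mm/s = 0.04066 m/s. The distance L = v·t = 0.04066 m/s × 150.2 s = 6.107 m.
Hardness H = 963.7 MPa = 9.637e+08 Pa.
SI base units throughout: W = 10.34 N, H = 9.637e+08 Pa, K = 5.200e-04.
By Archard's law, V = K·W·L/H = 5.200e-04 · 10.34 · 6.107 / 9.637e+08 = 3.407e-11 m³.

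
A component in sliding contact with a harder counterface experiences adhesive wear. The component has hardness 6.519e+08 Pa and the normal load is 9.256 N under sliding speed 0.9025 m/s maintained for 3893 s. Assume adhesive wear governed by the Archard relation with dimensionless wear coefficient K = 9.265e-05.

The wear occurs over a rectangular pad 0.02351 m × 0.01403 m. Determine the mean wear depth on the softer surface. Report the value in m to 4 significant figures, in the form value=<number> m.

value=1.401e-05 m

The computation carries full float precision. Printed values are rounded. Rounded just once to four significant digits.
Distance covered L = v·t = 0.9025 m/s × 3893 s = 3513 m.
Contact area A = 0.02351 m × 0.01403 m = 3.298e-04 m².
As SI base values: W = 9.256 N, H = 6.519e+08 Pa, K = 9.265e-05.
Archard relation: V = K·W·L/H = 9.265e-05 · 9.256 · 3513 / 6.519e+08 = 4.622e-09 m³.
Depth h = V/A = 4.622e-09 / 3.298e-04 = 1.401e-05 m.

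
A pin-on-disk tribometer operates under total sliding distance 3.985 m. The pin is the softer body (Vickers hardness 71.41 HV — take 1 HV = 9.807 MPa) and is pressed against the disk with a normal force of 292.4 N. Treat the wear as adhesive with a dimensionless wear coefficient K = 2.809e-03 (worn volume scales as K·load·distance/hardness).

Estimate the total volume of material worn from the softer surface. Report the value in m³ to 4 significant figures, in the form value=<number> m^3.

value=4.674e-09 m^3

The computation keeps full precision — the intermediates are printed rounded. Rounded once at the end: 4 significant figures.
Convert: Hardness H = 71.41 HV × 9.807 MPa/HV = 700.3 MPa = 7.003e+08 Pa.
As SI base values: W = 292.4 N, H = 7.003e+08 Pa, K = 2.809e-03.
Wear volume V = K·W·L/H = 2.809e-03 · 292.4 · 3.985 / 7.003e+08 = 4.674e-09 m³.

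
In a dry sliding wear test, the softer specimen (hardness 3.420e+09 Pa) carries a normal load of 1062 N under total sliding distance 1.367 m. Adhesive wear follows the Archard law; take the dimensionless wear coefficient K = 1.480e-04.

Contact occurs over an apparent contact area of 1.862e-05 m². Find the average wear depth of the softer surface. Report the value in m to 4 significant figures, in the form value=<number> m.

Shown intermediates are rounded. Each operation holds exact precision — a single final rounding, at 4 significant figures.
Working in SI base units: W = 1062 N, H = 3.420e+09 Pa, K = 1.480e-04.
By Archard's law, V = K·W·L/H = 1.480e-04 · 1062 · 1.367 / 3.420e+09 = 6.282e-11 m³.
Mean depth h = V/A = 6.282e-11 / 1.862e-05 = 3.374e-06 m.

value=3.374e-06 m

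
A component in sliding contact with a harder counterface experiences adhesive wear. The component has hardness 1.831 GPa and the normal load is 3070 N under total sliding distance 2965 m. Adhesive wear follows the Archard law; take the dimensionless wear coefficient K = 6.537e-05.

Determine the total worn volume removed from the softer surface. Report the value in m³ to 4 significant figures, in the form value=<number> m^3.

All working math maintains full precision; intermediate values are printed rounded. Rounded just once, at four significant digits.
Convert: Hardness H = 1.831 GPa = 1.831e+09 Pa.
Restated in SI base units: W = 3070 N, H = 1.831e+09 Pa, K = 6.537e-05.
By Archard's law, V = K·W·L/H = 6.537e-05 · 3070 · 2965 / 1.831e+09 = 3.250e-07 m³.

value=3.250e-07 m^3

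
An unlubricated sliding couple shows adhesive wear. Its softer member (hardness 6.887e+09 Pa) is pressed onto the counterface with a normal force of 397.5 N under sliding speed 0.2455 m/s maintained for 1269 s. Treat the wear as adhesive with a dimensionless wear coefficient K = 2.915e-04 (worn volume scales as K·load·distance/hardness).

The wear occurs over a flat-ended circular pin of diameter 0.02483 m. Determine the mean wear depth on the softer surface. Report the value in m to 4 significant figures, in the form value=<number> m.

Intermediate values are printed rounded, and the algebra holds full float precision. Rounded just once to four significant figures.
Convert: Distance L = v·t = 0.2455 m/s × 1269 s = 311.5 m.
Convert: Contact area A = π·d²/4 = π·(0.02483 m)²/4 = 4.842e-04 m².
Restated in SI base units: W = 397.5 N, H = 6.887e+09 Pa, K = 2.915e-04.
Worn volume V = K·W·L/H = 2.915e-04 · 397.5 · 311.5 / 6.887e+09 = 5.242e-09 m³.
Average depth h = V/A = 5.242e-09 / 4.842e-04 = 1.082e-05 m.

value=1.082e-05 m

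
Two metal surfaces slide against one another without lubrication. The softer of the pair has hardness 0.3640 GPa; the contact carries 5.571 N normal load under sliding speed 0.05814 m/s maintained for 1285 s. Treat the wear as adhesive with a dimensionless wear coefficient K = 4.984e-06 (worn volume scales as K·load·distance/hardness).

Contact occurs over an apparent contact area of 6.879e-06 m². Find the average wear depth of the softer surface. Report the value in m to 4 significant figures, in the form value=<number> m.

All arithmetic maintains full float precision; intermediate values are displayed rounded. Rounded once at the end: four significant figures.
Convert: Path length L = v·t = 0.05814 m/s × 1285 s = 74.71 m.
Convert: Hardness H = 0.3640 GPa = 3.640e+08 Pa.
Expressed in SI base units: W = 5.571 N, H = 3.640e+08 Pa, K = 4.984e-06.
The Archard volume V = K·W·L/H = 4.984e-06 · 5.571 · 74.71 / 3.640e+08 = 5.699e-12 m³.
Depth h = V/A = 5.699e-12 / 6.879e-06 = 8.284e-07 m.

value=8.284e-07 m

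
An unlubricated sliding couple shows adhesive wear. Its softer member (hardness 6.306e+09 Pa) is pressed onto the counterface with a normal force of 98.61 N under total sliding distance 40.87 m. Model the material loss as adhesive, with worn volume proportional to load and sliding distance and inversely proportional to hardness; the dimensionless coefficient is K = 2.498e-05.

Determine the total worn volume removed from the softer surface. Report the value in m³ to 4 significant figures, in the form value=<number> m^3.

value=1.596e-11 m^3

Shown intermediates are rounded — each operation runs at exact precision, and one final rounding, at four significant digits.
In SI base units, W = 98.61 N, H = 6.306e+09 Pa, K = 2.498e-05.
Wear volume V = K·W·L/H = 2.498e-05 · 98.61 · 40.87 / 6.306e+09 = 1.596e-11 m³.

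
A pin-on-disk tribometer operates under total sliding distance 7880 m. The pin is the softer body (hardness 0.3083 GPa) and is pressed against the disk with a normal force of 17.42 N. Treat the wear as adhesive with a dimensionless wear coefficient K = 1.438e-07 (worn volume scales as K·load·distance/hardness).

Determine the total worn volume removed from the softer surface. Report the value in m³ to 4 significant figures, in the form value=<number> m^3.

value=6.403e-11 m^3

The intermediates are printed rounded. All working math runs at exact precision; rounded just once to four significant figures.
Hardness H = 0.3083 GPa = 3.083e+08 Pa.
As SI base values: W = 17.42 N, H = 3.083e+08 Pa, K = 1.438e-07.
Archard relation: V = K·W·L/H = 1.438e-07 · 17.42 · 7880 / 3.083e+08 = 6.403e-11 m³.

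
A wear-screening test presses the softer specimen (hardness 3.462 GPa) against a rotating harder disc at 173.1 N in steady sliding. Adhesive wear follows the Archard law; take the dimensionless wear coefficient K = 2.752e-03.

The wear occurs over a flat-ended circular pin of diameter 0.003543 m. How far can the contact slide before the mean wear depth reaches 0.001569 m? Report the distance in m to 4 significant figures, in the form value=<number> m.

value=112.4 m

The computation holds full float precision; intermediate values are shown rounded; one final rounding, at 4 significant figures.
Convert: Hardness H = 3.462 GPa = 3.462e+09 Pa.
Convert: Contact area A = π·d²/4 = π·(0.003543 m)²/4 = 9.859e-06 m².
As SI base values: W = 173.1 N, H = 3.462e+09 Pa, K = 2.752e-03.
Permissible volume V_lim = h_lim·A = 0.001569 · 9.859e-06 = 1.547e-08 m³.
So the life L = V_lim·H/(K·W) = 1.547e-08 · 3.462e+09 / (2.752e-03 · 173.1) = 112.4 m.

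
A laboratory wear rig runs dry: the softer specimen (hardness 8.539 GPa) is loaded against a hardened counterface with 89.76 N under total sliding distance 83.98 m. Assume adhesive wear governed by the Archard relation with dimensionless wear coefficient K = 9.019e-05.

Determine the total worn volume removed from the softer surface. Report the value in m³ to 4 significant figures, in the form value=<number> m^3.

All working math holds exact precision; intermediates are shown rounded — a single final rounding, at 4 significant digits.
Hardness H = 8.539 GPa = 8.539e+09 Pa.
Restated in SI base units: W = 89.76 N, H = 8.539e+09 Pa, K = 9.019e-05.
Apply Archard: V = K·W·L/H = 9.019e-05 · 89.76 · 83.98 / 8.539e+09 = 7.962e-11 m³.

value=7.962e-11 m^3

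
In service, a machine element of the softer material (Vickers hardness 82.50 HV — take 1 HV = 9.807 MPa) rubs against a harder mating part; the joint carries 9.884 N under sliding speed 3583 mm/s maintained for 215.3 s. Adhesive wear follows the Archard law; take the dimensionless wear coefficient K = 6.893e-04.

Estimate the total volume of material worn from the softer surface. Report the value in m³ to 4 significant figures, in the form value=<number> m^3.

Intermediate values are printed rounded. The computation keeps full float precision; a lone final rounding: four significant digits.
Convert: Sliding speed v = 3583 mm/s = 3.583 m/s. Distance L = v·t = 3.583 m/s × 215.3 s = 771.4 m.
Convert: Hardness H = 82.50 HV × 9.807 MPa/HV = 809.1 MPa = 8.091e+08 Pa.
Working in SI base units: W = 9.884 N, H = 8.091e+08 Pa, K = 6.893e-04.
Volume removed: V = K·W·L/H = 6.893e-04 · 9.884 · 771.4 / 8.091e+08 = 6.496e-09 m³.

value=6.496e-09 m^3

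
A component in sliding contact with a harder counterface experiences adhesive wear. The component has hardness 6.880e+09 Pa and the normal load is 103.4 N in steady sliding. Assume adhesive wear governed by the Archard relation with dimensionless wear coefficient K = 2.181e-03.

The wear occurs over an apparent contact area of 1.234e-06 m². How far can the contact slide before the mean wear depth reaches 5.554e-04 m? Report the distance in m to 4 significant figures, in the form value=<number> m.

value=20.91 m

Each operation holds full float precision, and intermediates are printed rounded; rounded once at the end: 4 significant digits.
Working in SI base units: W = 103.4 N, H = 6.880e+09 Pa, K = 2.181e-03.
At the depth limit, V_lim = h_lim·A = 5.554e-04 · 1.234e-06 = 6.854e-10 m³.
Sliding life L = V_lim·H/(K·W) = 6.854e-10 · 6.880e+09 / (2.181e-03 · 103.4) = 20.91 m.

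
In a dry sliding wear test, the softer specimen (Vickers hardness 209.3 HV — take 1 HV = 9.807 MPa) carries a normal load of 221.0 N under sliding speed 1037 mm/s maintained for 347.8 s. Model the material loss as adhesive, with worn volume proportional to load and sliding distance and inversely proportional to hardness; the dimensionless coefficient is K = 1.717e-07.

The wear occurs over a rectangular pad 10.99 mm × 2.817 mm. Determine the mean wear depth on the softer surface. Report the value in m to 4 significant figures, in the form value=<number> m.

Intermediate values are printed rounded. Every step runs at exact precision, and one final rounding: four significant digits.
Sliding speed v = 1037 mm/s = 1.037 m/s. Path length L = v·t = 1.037 m/s × 347.8 s = 360.7 m.
Hardness H = 209.3 HV × 9.807 MPa/HV = 2053 MPa = 2.053e+09 Pa.
Pad sides 10.99 mm × 2.817 mm = 0.01099 m × 0.002817 m. Contact area A = 0.01099 m × 0.002817 m = 3.096e-05 m².
In SI base units, W = 221.0 N, H = 2.053e+09 Pa, K = 1.717e-07.
Wear volume V = K·W·L/H = 1.717e-07 · 221.0 · 360.7 / 2.053e+09 = 6.668e-12 m³.
Depth h = V/A = 6.668e-12 / 3.096e-05 = 2.154e-07 m.

value=2.154e-07 m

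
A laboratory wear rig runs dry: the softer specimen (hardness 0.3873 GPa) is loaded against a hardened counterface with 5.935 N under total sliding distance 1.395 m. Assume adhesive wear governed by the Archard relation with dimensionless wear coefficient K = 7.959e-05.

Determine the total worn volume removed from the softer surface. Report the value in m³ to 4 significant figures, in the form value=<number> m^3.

All arithmetic holds full float precision, and intermediate values appear rounded. Rounded just once to four significant figures.
Hardness H = 0.3873 GPa = 3.873e+08 Pa.
Expressed in SI base units: W = 5.935 N, H = 3.873e+08 Pa, K = 7.959e-05.
Archard relation: V = K·W·L/H = 7.959e-05 · 5.935 · 1.395 / 3.873e+08 = 1.701e-12 m³.

value=1.701e-12 m^3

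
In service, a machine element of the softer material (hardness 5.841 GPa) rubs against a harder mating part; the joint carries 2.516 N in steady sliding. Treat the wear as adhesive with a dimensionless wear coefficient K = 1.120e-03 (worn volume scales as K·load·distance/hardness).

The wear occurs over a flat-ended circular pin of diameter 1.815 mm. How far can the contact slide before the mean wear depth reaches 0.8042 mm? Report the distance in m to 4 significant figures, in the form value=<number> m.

Intermediate values are displayed rounded — the computation carries exact precision, and a single final rounding to 4 significant figures.
Convert: Hardness H = 5.841 GPa = 5.841e+09 Pa.
Convert: Pin diameter d = 1.815 mm = 0.001815 m. Contact area A = π·d²/4 = π·(0.001815 m)²/4 = 2.587e-06 m².
Convert: Depth limit h_lim = 0.8042 mm = 8.042e-04 m.
In SI base units, W = 2.516 N, H = 5.841e+09 Pa, K = 1.120e-03.
Allowed volume V_lim = h_lim·A = 8.042e-04 · 2.587e-06 = 2.081e-09 m³.
Life L = V_lim·H/(K·W) = 2.081e-09 · 5.841e+09 / (1.120e-03 · 2.516) = 4313 m.

value=4313 m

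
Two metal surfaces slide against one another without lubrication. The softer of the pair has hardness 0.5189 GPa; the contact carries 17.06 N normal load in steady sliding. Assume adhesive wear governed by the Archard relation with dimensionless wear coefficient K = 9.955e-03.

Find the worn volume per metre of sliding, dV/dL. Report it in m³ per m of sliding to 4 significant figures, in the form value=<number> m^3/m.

value=3.273e-10 m^3/m

Displayed values are rounded — every step runs at full precision. Rounded just once to 4 significant figures.
Convert: Hardness H = 0.5189 GPa = 5.189e+08 Pa.
As SI base values: W = 17.06 N, H = 5.189e+08 Pa, K = 9.955e-03.
Rate of wear dV/dL = K·W/H (independent of L): 9.955e-03 · 17.06 / 5.189e+08 = 3.273e-10 m³/m.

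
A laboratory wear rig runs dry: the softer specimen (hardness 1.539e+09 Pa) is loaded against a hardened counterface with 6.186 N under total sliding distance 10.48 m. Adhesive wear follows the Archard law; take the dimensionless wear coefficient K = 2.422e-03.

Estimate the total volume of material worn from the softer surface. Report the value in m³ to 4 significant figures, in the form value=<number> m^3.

Intermediates are displayed rounded; the computation holds full float precision. Rounded just once to four significant digits.
As SI base values: W = 6.186 N, H = 1.539e+09 Pa, K = 2.422e-03.
Wear volume V = K·W·L/H = 2.422e-03 · 6.186 · 10.48 / 1.539e+09 = 1.020e-10 m³.

value=1.020e-10 m^3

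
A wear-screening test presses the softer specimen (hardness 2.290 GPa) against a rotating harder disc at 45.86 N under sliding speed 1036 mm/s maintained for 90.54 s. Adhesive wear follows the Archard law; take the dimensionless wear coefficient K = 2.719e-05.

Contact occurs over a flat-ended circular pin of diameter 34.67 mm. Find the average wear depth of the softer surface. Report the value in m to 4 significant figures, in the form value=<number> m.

value=5.410e-08 m

Every step holds full float precision, and intermediate values are shown rounded. Rounded once at the end, at four significant figures.
Convert: Sliding speed v = 1036 mm/s = 1.036 m/s. Sliding distance L = v·t = 1.036 m/s × 90.54 s = 93.80 m.
Convert: Hardness H = 2.290 GPa = 2.290e+09 Pa.
Convert: Pin diameter d = 34.67 mm = 0.03467 m. Contact area A = π·d²/4 = π·(0.03467 m)²/4 = 9.441e-04 m².
In SI base units: W = 45.86 N, H = 2.290e+09 Pa, K = 2.719e-05.
Volume removed: V = K·W·L/H = 2.719e-05 · 45.86 · 93.80 / 2.290e+09 = 5.107e-11 m³.
Mean depth h = V/A = 5.107e-11 / 9.441e-04 = 5.410e-08 m.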